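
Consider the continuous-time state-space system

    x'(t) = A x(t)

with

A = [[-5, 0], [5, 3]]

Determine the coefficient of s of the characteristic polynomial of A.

For a 2×2 matrix, det(sI - A) = s^2 - (tr A)s + det A.
tr A = -2, det A = -15.
So p(s) = s^2 + 2s - 15.
The coefficient of s is 2.

2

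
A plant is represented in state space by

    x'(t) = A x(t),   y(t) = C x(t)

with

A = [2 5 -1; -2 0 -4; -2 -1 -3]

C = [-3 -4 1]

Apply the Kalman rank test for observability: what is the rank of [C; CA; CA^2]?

CA = [[0, -16, 16]]
CA^2 = [[0, -16, 16]]
Observability matrix O = [C; CA; CA^2] = [[-3, -4, 1], [0, -16, 16], [0, -16, 16]]
The columns c1, c2, c3 of O are linearly dependent: -c1 + c2 + c3 = 0 (check each entry), so rank(O) ≤ 2.
The 2×2 minor from rows 1, 2, columns 1, 2 is (-3)·(-16) - (-4)·0 = 48 - 0 = 48 ≠ 0, so rank(O) = 2.
rank(O) = 2 < n = 3, so the pair (A, C) is not completely observable.

2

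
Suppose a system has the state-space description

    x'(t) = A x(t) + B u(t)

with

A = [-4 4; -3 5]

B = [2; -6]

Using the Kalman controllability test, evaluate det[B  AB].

-264

AB = [[-32], [-36]]
Controllability matrix C = [B  AB] = [[2, -32], [-6, -36]]
det(C) = 2·(-36) - (-32)·(-6) = -72 - 192 = -264
Since det(C) ≠ 0, rank(C) = 2 and the system is completely controllable.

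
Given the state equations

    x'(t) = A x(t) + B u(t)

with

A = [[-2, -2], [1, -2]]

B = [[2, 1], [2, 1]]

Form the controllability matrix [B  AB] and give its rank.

2

AB = [[-8, -4], [-2, -1]]
Controllability matrix C = [B  AB] = [[2, 1, -8, -4], [2, 1, -2, -1]]
Take the 2×2 submatrix of C formed by columns 1, 3: [[2, -8], [2, -2]]. Its determinant is 2·(-2) - (-8)·2 = -4 - (-16) = 12 ≠ 0.
So rank(C) ≥ 2; since C has 2 rows, rank(C) = 2.
rank(C) = 2 = n, so the pair (A, B) is completely controllable.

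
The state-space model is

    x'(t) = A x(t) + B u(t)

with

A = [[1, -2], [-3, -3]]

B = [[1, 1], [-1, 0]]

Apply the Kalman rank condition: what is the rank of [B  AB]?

2

AB = [[3, 1], [0, -3]]
Controllability matrix C = [B  AB] = [[1, 1, 3, 1], [-1, 0, 0, -3]]
Take the 2×2 submatrix of C formed by columns 1, 2: [[1, 1], [-1, 0]]. Its determinant is 1·0 - 1·(-1) = 0 - (-1) = 1 ≠ 0.
So rank(C) ≥ 2; since C has 2 rows, rank(C) = 2.
rank(C) = 2 = n, so the pair (A, B) is completely controllable.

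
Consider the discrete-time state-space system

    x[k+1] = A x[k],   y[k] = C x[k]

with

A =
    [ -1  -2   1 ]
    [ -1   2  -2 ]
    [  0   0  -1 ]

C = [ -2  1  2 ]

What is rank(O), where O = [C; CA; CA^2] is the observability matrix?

CA = [[1, 6, -6]]
CA^2 = [[-7, 10, -5]]
Observability matrix O = [C; CA; CA^2] = [[-2, 1, 2], [1, 6, -6], [-7, 10, -5]]
det(O) = (-2)·(6·(-5) - (-6)·10) - 1·(1·(-5) - (-6)·(-7)) + 2·(1·10 - 6·(-7)) = (-2)·30 - 1·(-47) + 2·52 = 91 ≠ 0, so rank(O) = 3.
rank(O) = 3 = n, so the pair (A, C) is completely observable.

3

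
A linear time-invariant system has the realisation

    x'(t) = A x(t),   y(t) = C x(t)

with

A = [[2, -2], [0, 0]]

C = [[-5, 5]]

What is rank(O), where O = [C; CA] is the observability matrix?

1

CA = [[-10, 10]]
Observability matrix O = [C; CA] = [[-5, 5], [-10, 10]]
Every row of O is a scalar multiple of row 1 = [-5, 5] (multipliers 1, 2), so the rows span a one-dimensional space.
O ≠ 0, hence rank(O) = 1.
rank(O) = 1 < n = 2, so the pair (A, C) is not completely observable.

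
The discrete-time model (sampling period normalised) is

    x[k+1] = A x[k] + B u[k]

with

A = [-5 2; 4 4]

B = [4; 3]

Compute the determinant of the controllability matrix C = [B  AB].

154

AB = [[-14], [28]]
Controllability matrix C = [B  AB] = [[4, -14], [3, 28]]
det(C) = 4·28 - (-14)·3 = 112 - (-42) = 154
Since det(C) ≠ 0, rank(C) = 2 and the system is completely controllable.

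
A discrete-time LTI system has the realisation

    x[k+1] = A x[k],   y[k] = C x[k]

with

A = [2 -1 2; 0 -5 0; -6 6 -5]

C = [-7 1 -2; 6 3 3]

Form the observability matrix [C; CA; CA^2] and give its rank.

CA = [[-2, -10, -4], [-6, -3, -3]]
CA^2 = [[20, 28, 16], [6, 3, 3]]
Observability matrix O = [C; CA; CA^2] = [[-7, 1, -2], [6, 3, 3], [-2, -10, -4], [-6, -3, -3], [20, 28, 16], [6, 3, 3]]
The columns c1, c2, c3 of O are linearly dependent: -c1 - c2 + 3·c3 = 0 (check each entry), so rank(O) ≤ 2.
The 2×2 minor from rows 1, 2, columns 1, 2 is (-7)·3 - 1·6 = -21 - 6 = -27 ≠ 0, so rank(O) = 2.
rank(O) = 2 < n = 3, so the pair (A, C) is not completely observable.

2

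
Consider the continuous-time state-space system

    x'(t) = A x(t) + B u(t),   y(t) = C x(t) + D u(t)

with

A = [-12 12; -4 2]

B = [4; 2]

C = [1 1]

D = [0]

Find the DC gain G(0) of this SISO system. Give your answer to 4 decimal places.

1.0000

G(0) = C(-A)^{-1}B + D = -C A^{-1} B + D.
det A = 24, so A^{-1} = (1/24)·adj(A) = [[1/12, -1/2], [1/6, -1/2]]
A^{-1} B = [-2/3, -1/3]^T
C A^{-1} B = -1
G(0) = D - C A^{-1} B = 0 - (-1) = 1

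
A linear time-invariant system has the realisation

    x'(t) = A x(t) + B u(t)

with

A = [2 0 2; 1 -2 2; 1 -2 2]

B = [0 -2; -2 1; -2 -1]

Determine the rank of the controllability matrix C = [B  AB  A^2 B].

3

AB = [[-4, -6], [0, -6], [0, -6]]
A^2B = [[-8, -24], [-4, -6], [-4, -6]]
Controllability matrix C = [B  AB  A^2B] = [[0, -2, -4, -6, -8, -24], [-2, 1, 0, -6, -4, -6], [-2, -1, 0, -6, -4, -6]]
Take the 3×3 submatrix of C formed by columns 1, 2, 3: [[0, -2, -4], [-2, 1, 0], [-2, -1, 0]]. Its determinant is 0·(1·0 - 0·(-1)) - (-2)·((-2)·0 - 0·(-2)) + (-4)·((-2)·(-1) - 1·(-2)) = 0·0 - (-2)·0 + (-4)·4 = -16 ≠ 0.
So rank(C) ≥ 3; since C has 3 rows, rank(C) = 3.
rank(C) = 3 = n, so the pair (A, B) is completely controllable.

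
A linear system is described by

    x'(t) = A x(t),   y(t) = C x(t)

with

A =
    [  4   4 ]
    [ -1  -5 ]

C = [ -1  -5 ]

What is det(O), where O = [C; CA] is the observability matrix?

CA = [[1, 21]]
Observability matrix O = [C; CA] = [[-1, -5], [1, 21]]
det(O) = (-1)·21 - (-5)·1 = -21 - (-5) = -16
Since det(O) ≠ 0, rank(O) = 2 and the system is completely observable.

-16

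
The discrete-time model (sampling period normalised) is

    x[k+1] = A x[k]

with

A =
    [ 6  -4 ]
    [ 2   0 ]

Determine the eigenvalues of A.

2, 4

det(zI - A) = z^2 - (tr A)z + det A, with tr A = 6 + 0 = 6 and det A = 6·0 - (-4)·2 = 0 - (-8) = 8.
So p(z) = det(zI - A) = z^2 - 6z + 8.
Factor z^2 - 6z + 8: two numbers with sum 6 and product 8 are 4 and 2, so z^2 - 6z + 8 = (z - 4)(z - 2).
Hence p(z) = (z - 4) (z - 2), with roots 2, 4.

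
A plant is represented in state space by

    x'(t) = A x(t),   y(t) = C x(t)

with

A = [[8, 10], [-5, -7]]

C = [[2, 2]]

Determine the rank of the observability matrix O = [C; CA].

1

CA = [[6, 6]]
Observability matrix O = [C; CA] = [[2, 2], [6, 6]]
Every row of O is a scalar multiple of row 1 = [2, 2] (multipliers 1, 3), so the rows span a one-dimensional space.
O ≠ 0, hence rank(O) = 1.
rank(O) = 1 < n = 2, so the pair (A, C) is not completely observable.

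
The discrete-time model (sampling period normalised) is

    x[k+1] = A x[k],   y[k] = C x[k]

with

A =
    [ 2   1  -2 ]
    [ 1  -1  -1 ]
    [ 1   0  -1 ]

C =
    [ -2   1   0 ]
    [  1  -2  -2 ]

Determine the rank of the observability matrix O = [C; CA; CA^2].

3

CA = [[-3, -3, 3], [-2, 3, 2]]
CA^2 = [[-6, 0, 6], [1, -5, -1]]
Observability matrix O = [C; CA; CA^2] = [[-2, 1, 0], [1, -2, -2], [-3, -3, 3], [-2, 3, 2], [-6, 0, 6], [1, -5, -1]]
Take the 3×3 submatrix of O formed by rows 1, 2, 3: [[-2, 1, 0], [1, -2, -2], [-3, -3, 3]]. Its determinant is (-2)·((-2)·3 - (-2)·(-3)) - 1·(1·3 - (-2)·(-3)) + 0·(1·(-3) - (-2)·(-3)) = (-2)·(-12) - 1·(-3) + 0·(-9) = 27 ≠ 0.
So rank(O) ≥ 3; since O has 3 columns, rank(O) = 3.
rank(O) = 3 = n, so the pair (A, C) is completely observable.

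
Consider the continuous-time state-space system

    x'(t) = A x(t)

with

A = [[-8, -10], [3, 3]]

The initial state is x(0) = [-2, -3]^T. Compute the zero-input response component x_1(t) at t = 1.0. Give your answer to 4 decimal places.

3.3224

det(sI - A) = s^2 - (tr A)s + det A, with tr A = (-8) + 3 = -5 and det A = (-8)·3 - (-10)·3 = -24 - (-30) = 6.
So p(s) = det(sI - A) = s^2 + 5s + 6.
Factor s^2 + 5s + 6: two numbers with sum -5 and product 6 are -2 and -3, so s^2 + 5s + 6 = (s + 2)(s + 3).
Hence p(s) = (s + 2) (s + 3), with roots -3, -2.
The eigenvalues -3, -2 are distinct and real, so A is diagonalisable and x(t) = e^{At} x(0) = V diag(e^{λ_i t}) V^{-1} x(0), where the columns of V are the eigenvectors.
λ = -3: A - (-3)I = [[-5, -10], [3, 6]]. Row 1 gives (-5)·v1 + (-10)·v2 = 0, so take v_1 = [2, -1]^T.
λ = -2: A - (-2)I = [[-6, -10], [3, 5]]. Row 1 gives (-6)·v1 + (-10)·v2 = 0, so take v_2 = [-5, 3]^T.
V = [v_1 v_2] = [[2, -5], [-1, 3]] has det V = 1, so V^{-1} = adj(V)/det V = [[3, 5], [1, 2]].
Modal coordinates z(0) = V^{-1} x(0): 3·(-2) + 5·(-3) = -21; 1·(-2) + 2·(-3) = -8; so z(0) = [-21, -8]^T.
x_1(t) = Σ_i (v_i)_1 · z_i(0) · e^{λ_i t} (row 1 of V times the modal terms).
x_1(1.0) = 2·(-21)·e^{-3·1.0} + (-5)·(-8)·e^{-2·1.0} = (-42)·0.04978707 + 40·0.13533528 = 3.3224.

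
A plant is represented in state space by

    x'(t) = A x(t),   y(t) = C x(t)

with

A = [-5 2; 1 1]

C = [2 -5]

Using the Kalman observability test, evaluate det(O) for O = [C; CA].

-77

CA = [[-15, -1]]
Observability matrix O = [C; CA] = [[2, -5], [-15, -1]]
det(O) = 2·(-1) - (-5)·(-15) = -2 - 75 = -77
Since det(O) ≠ 0, rank(O) = 2 and the system is completely observable.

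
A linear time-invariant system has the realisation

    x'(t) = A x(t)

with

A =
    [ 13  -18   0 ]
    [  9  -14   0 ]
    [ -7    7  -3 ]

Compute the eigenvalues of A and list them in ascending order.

-5, -3, 4

det(sI - A) = s^3 - (tr A)s^2 + (M11 + M22 + M33)s - det A, where Mii is the 2×2 principal minor of A obtained by deleting row i and column i.
tr A = 13 + (-14) + (-3) = -4; M11 = (-14)·(-3) - 0·7 = 42 - 0 = 42; M22 = 13·(-3) - 0·(-7) = -39 - 0 = -39; M33 = 13·(-14) - (-18)·9 = -182 - (-162) = -20; sum of minors = -17.
det A = 13·((-14)·(-3) - 0·7) - (-18)·(9·(-3) - 0·(-7)) + 0·(9·7 - (-14)·(-7)) = 13·42 - (-18)·(-27) + 0·(-35) = 60.
So p(s) = det(sI - A) = s^3 + 4s^2 - 17s - 60.
Rational-root test: any integer root divides -60. Testing small divisors, s = -3 works: p(-3) = -27 + 36 + 51 + (-60) = 0, so (s + 3) is a factor.
Dividing, p(s) = (s + 3)(s^2 + s - 20).
Factor s^2 + s - 20: two numbers with sum -1 and product -20 are 4 and -5, so s^2 + s - 20 = (s - 4)(s + 5).
Hence p(s) = (s - 4) (s + 3) (s + 5), with roots -5, -3, 4.
At least one eigenvalue has non-negative real part, so the system is not asymptotically stable.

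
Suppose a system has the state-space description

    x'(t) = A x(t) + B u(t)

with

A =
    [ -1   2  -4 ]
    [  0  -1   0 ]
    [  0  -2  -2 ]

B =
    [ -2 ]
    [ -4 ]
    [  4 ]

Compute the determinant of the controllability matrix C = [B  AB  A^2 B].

640

AB = [[-22], [4], [0]]
A^2B = [[30], [-4], [-8]]
Controllability matrix C = [B  AB  A^2B] = [[-2, -22, 30], [-4, 4, -4], [4, 0, -8]]
Expanding along the first row, det(C) = (-2)·(4·(-8) - (-4)·0) - (-22)·((-4)·(-8) - (-4)·4) + 30·((-4)·0 - 4·4) = (-2)·(-32) - (-22)·48 + 30·(-16) = 640
Since det(C) ≠ 0, rank(C) = 3 and the system is completely controllable.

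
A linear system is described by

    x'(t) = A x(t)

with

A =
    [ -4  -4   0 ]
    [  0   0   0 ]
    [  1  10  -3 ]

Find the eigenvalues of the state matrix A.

det(sI - A) = s^3 - (tr A)s^2 + (M11 + M22 + M33)s - det A, where Mii is the 2×2 principal minor of A obtained by deleting row i and column i.
tr A = (-4) + 0 + (-3) = -7; M11 = 0·(-3) - 0·10 = 0 - 0 = 0; M22 = (-4)·(-3) - 0·1 = 12 - 0 = 12; M33 = (-4)·0 - (-4)·0 = 0 - 0 = 0; sum of minors = 12.
det A = (-4)·(0·(-3) - 0·10) - (-4)·(0·(-3) - 0·1) + 0·(0·10 - 0·1) = (-4)·0 - (-4)·0 + 0·0 = 0.
So p(s) = det(sI - A) = s^3 + 7s^2 + 12s.
The constant term is 0, so p(s) = s(s^2 + 7s + 12).
Factor s^2 + 7s + 12: two numbers with sum -7 and product 12 are -3 and -4, so s^2 + 7s + 12 = (s + 3)(s + 4).
Hence p(s) = s (s + 3) (s + 4), with roots -4, -3, 0.
At least one eigenvalue has non-negative real part, so the system is not asymptotically stable.

-4, -3, 0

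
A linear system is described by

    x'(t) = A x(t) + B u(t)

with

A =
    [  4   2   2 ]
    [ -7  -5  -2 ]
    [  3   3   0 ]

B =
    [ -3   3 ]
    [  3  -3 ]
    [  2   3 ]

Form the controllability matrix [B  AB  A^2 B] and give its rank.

AB = [[-2, 12], [2, -12], [0, 0]]
A^2B = [[-4, 24], [4, -24], [0, 0]]
Controllability matrix C = [B  AB  A^2B] = [[-3, 3, -2, 12, -4, 24], [3, -3, 2, -12, 4, -24], [2, 3, 0, 0, 0, 0]]
The rows r1, r2, r3 of C are linearly dependent: r1 + r2 = 0 (check each entry), so rank(C) ≤ 2.
The 2×2 minor from rows 1, 3, columns 1, 2 is (-3)·3 - 3·2 = -9 - 6 = -15 ≠ 0, so rank(C) = 2.
rank(C) = 2 < n = 3, so the pair (A, B) is not completely controllable.

2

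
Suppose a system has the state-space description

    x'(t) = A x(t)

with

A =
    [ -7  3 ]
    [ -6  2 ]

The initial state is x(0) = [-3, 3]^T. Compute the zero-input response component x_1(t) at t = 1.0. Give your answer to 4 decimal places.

det(sI - A) = s^2 - (tr A)s + det A, with tr A = (-7) + 2 = -5 and det A = (-7)·2 - 3·(-6) = -14 - (-18) = 4.
So p(s) = det(sI - A) = s^2 + 5s + 4.
Factor s^2 + 5s + 4: two numbers with sum -5 and product 4 are -1 and -4, so s^2 + 5s + 4 = (s + 1)(s + 4).
Hence p(s) = (s + 1) (s + 4), with roots -4, -1.
The eigenvalues -4, -1 are distinct and real, so A is diagonalisable and x(t) = e^{At} x(0) = V diag(e^{λ_i t}) V^{-1} x(0), where the columns of V are the eigenvectors.
λ = -4: A - (-4)I = [[-3, 3], [-6, 6]]. Row 1 gives (-3)·v1 + 3·v2 = 0, so take v_1 = [1, 1]^T.
λ = -1: A - (-1)I = [[-6, 3], [-6, 3]]. Row 1 gives (-6)·v1 + 3·v2 = 0, so take v_2 = [1, 2]^T.
V = [v_1 v_2] = [[1, 1], [1, 2]] has det V = 1, so V^{-1} = adj(V)/det V = [[2, -1], [-1, 1]].
Modal coordinates z(0) = V^{-1} x(0): 2·(-3) + (-1)·3 = -9; (-1)·(-3) + 1·3 = 6; so z(0) = [-9, 6]^T.
x_1(t) = Σ_i (v_i)_1 · z_i(0) · e^{λ_i t} (row 1 of V times the modal terms).
x_1(1.0) = 1·(-9)·e^{-4·1.0} + 1·6·e^{-1·1.0} = (-9)·0.018316 + 6·0.367879 = 2.0424.

2.0424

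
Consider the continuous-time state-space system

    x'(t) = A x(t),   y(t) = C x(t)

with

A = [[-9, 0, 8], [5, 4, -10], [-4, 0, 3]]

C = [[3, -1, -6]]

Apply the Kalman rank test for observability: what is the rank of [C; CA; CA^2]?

2

CA = [[-8, -4, 16]]
CA^2 = [[-12, -16, 24]]
Observability matrix O = [C; CA; CA^2] = [[3, -1, -6], [-8, -4, 16], [-12, -16, 24]]
The columns c1, c2, c3 of O are linearly dependent: 2·c1 + c3 = 0 (check each entry), so rank(O) ≤ 2.
The 2×2 minor from rows 1, 2, columns 1, 2 is 3·(-4) - (-1)·(-8) = -12 - 8 = -20 ≠ 0, so rank(O) = 2.
rank(O) = 2 < n = 3, so the pair (A, C) is not completely observable.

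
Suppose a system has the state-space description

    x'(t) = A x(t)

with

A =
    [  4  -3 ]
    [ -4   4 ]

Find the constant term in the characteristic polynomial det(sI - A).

For a 2×2 matrix, det(sI - A) = s^2 - (tr A)s + det A.
tr A = 8, det A = 4.
So p(s) = s^2 - 8s + 4.
The constant term is 4.

4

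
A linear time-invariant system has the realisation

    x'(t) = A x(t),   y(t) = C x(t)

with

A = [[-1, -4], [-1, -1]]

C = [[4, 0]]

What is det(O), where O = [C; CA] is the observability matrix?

CA = [[-4, -16]]
Observability matrix O = [C; CA] = [[4, 0], [-4, -16]]
det(O) = 4·(-16) - 0·(-4) = -64 - 0 = -64
Since det(O) ≠ 0, rank(O) = 2 and the system is completely observable.

-64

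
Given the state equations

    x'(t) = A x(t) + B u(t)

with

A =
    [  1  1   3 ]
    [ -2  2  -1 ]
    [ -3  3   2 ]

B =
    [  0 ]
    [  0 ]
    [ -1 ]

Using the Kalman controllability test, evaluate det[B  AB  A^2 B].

22

AB = [[-3], [1], [-2]]
A^2B = [[-8], [10], [8]]
Controllability matrix C = [B  AB  A^2B] = [[0, -3, -8], [0, 1, 10], [-1, -2, 8]]
Expanding along the first row, det(C) = 0·(1·8 - 10·(-2)) - (-3)·(0·8 - 10·(-1)) + (-8)·(0·(-2) - 1·(-1)) = 0·28 - (-3)·10 + (-8)·1 = 22
Since det(C) ≠ 0, rank(C) = 3 and the system is completely controllable.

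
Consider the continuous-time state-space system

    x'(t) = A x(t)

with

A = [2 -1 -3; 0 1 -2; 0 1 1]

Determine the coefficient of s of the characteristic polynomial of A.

Expand det(sI - A) for the 3×3 matrix.
p(s) = s^3 - 4s^2 + 7s - 6.
(Check: constant term = det(-A) = (-1)^3 det A = -6; coefficient of s^2 = -tr A = -4.)
The coefficient of s is 7.

7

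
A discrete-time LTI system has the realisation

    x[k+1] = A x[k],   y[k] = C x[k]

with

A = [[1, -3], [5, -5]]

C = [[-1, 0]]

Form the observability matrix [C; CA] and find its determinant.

-3

CA = [[-1, 3]]
Observability matrix O = [C; CA] = [[-1, 0], [-1, 3]]
det(O) = (-1)·3 - 0·(-1) = -3 - 0 = -3
Since det(O) ≠ 0, rank(O) = 2 and the system is completely observable.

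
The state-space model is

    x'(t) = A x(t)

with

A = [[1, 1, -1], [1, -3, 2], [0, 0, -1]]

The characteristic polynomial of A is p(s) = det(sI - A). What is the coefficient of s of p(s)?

-2

Expand det(sI - A) for the 3×3 matrix.
p(s) = s^3 + 3s^2 - 2s - 4.
(Check: constant term = det(-A) = (-1)^3 det A = -4; coefficient of s^2 = -tr A = 3.)
The coefficient of s is -2.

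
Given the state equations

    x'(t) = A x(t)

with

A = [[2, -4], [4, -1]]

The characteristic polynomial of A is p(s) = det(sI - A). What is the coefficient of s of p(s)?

-1

For a 2×2 matrix, det(sI - A) = s^2 - (tr A)s + det A.
tr A = 1, det A = 14.
So p(s) = s^2 - s + 14.
The coefficient of s is -1.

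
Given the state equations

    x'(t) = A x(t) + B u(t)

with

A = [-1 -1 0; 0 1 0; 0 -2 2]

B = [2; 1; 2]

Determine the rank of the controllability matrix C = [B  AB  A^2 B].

AB = [[-3], [1], [2]]
A^2B = [[2], [1], [2]]
Controllability matrix C = [B  AB  A^2B] = [[2, -3, 2], [1, 1, 1], [2, 2, 2]]
The rows r1, r2, r3 of C are linearly dependent: -2·r2 + r3 = 0 (check each entry), so rank(C) ≤ 2.
The 2×2 minor from rows 1, 2, columns 1, 2 is 2·1 - (-3)·1 = 2 - (-3) = 5 ≠ 0, so rank(C) = 2.
rank(C) = 2 < n = 3, so the pair (A, B) is not completely controllable.

2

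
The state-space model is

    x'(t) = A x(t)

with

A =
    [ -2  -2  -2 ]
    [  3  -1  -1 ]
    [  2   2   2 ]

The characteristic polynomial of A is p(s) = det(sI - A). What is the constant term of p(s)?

0

Expand det(sI - A) for the 3×3 matrix.
p(s) = s^3 + s^2 + 8s.
(Check: constant term = det(-A) = (-1)^3 det A = 0; coefficient of s^2 = -tr A = 1.)
The constant term is 0.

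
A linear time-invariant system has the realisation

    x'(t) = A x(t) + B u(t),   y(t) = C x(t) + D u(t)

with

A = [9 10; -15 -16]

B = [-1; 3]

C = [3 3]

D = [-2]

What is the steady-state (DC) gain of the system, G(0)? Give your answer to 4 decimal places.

G(0) = C(-A)^{-1}B + D = -C A^{-1} B + D.
det A = 6, so A^{-1} = (1/6)·adj(A) = [[-8/3, -5/3], [5/2, 3/2]]
A^{-1} B = [-7/3, 2]^T
C A^{-1} B = -1
G(0) = D - C A^{-1} B = -2 - (-1) = -1

-1.0000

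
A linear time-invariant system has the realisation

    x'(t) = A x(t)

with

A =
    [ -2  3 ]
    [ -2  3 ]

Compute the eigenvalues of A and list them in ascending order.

det(sI - A) = s^2 - (tr A)s + det A, with tr A = (-2) + 3 = 1 and det A = (-2)·3 - 3·(-2) = -6 - (-6) = 0.
So p(s) = det(sI - A) = s^2 - s.
Factor s^2 - s: two numbers with sum 1 and product 0 are 1 and 0, so s^2 - s = s(s - 1).
Hence p(s) = s (s - 1), with roots 0, 1.
At least one eigenvalue has non-negative real part, so the system is not asymptotically stable.

0, 1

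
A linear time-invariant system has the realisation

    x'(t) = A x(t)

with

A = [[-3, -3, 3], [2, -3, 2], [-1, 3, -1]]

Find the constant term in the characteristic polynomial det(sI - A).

-18

Expand det(sI - A) for the 3×3 matrix.
p(s) = s^3 + 7s^2 + 18s - 18.
(Check: constant term = det(-A) = (-1)^3 det A = -18; coefficient of s^2 = -tr A = 7.)
The constant term is -18.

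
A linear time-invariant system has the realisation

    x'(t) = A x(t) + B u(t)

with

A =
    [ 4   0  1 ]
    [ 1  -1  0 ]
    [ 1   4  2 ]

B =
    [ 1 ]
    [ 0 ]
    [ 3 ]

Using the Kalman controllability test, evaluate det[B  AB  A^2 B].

4

AB = [[7], [1], [7]]
A^2B = [[35], [6], [25]]
Controllability matrix C = [B  AB  A^2B] = [[1, 7, 35], [0, 1, 6], [3, 7, 25]]
Expanding along the first row, det(C) = 1·(1·25 - 6·7) - 7·(0·25 - 6·3) + 35·(0·7 - 1·3) = 1·(-17) - 7·(-18) + 35·(-3) = 4
Since det(C) ≠ 0, rank(C) = 3 and the system is completely controllable.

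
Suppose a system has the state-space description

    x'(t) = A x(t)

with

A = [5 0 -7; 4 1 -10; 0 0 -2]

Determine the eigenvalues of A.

-2, 1, 5

det(sI - A) = s^3 - (tr A)s^2 + (M11 + M22 + M33)s - det A, where Mii is the 2×2 principal minor of A obtained by deleting row i and column i.
tr A = 5 + 1 + (-2) = 4; M11 = 1·(-2) - (-10)·0 = -2 - 0 = -2; M22 = 5·(-2) - (-7)·0 = -10 - 0 = -10; M33 = 5·1 - 0·4 = 5 - 0 = 5; sum of minors = -7.
det A = 5·(1·(-2) - (-10)·0) - 0·(4·(-2) - (-10)·0) + (-7)·(4·0 - 1·0) = 5·(-2) - 0·(-8) + (-7)·0 = -10.
So p(s) = det(sI - A) = s^3 - 4s^2 - 7s + 10.
Rational-root test: any integer root divides 10. Testing small divisors, s = 1 works: p(1) = 1 + (-4) + (-7) + 10 = 0, so (s - 1) is a factor.
Dividing, p(s) = (s - 1)(s^2 - 3s - 10).
Factor s^2 - 3s - 10: two numbers with sum 3 and product -10 are 5 and -2, so s^2 - 3s - 10 = (s - 5)(s + 2).
Hence p(s) = (s - 5) (s - 1) (s + 2), with roots -2, 1, 5.
At least one eigenvalue has non-negative real part, so the system is not asymptotically stable.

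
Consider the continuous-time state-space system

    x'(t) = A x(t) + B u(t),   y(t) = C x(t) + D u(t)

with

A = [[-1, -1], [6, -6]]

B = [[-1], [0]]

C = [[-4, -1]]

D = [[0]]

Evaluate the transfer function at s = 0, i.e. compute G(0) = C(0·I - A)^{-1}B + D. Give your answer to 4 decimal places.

G(0) = C(-A)^{-1}B + D = -C A^{-1} B + D.
det A = 12, so A^{-1} = (1/12)·adj(A) = [[-1/2, 1/12], [-1/2, -1/12]]
A^{-1} B = [1/2, 1/2]^T
C A^{-1} B = -5/2
G(0) = D - C A^{-1} B = 0 - (-5/2) = 5/2 ≈ 2.5000

2.5000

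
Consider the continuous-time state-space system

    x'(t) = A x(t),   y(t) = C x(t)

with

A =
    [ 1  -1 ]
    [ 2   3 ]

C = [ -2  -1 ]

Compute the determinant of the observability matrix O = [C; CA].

CA = [[-4, -1]]
Observability matrix O = [C; CA] = [[-2, -1], [-4, -1]]
det(O) = (-2)·(-1) - (-1)·(-4) = 2 - 4 = -2
Since det(O) ≠ 0, rank(O) = 2 and the system is completely observable.

-2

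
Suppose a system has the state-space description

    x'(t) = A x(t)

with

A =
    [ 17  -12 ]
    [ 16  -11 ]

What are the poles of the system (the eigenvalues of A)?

det(sI - A) = s^2 - (tr A)s + det A, with tr A = 17 + (-11) = 6 and det A = 17·(-11) - (-12)·16 = -187 - (-192) = 5.
So p(s) = det(sI - A) = s^2 - 6s + 5.
Factor s^2 - 6s + 5: two numbers with sum 6 and product 5 are 5 and 1, so s^2 - 6s + 5 = (s - 5)(s - 1).
Hence p(s) = (s - 5) (s - 1), with roots 1, 5.
At least one eigenvalue has non-negative real part, so the system is not asymptotically stable.

1, 5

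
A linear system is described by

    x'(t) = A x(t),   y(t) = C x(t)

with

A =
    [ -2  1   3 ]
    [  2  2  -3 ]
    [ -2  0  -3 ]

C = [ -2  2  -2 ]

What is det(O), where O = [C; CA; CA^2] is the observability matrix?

CA = [[12, 2, -6]]
CA^2 = [[-8, 16, 48]]
Observability matrix O = [C; CA; CA^2] = [[-2, 2, -2], [12, 2, -6], [-8, 16, 48]]
Expanding along the first row, det(O) = (-2)·(2·48 - (-6)·16) - 2·(12·48 - (-6)·(-8)) + (-2)·(12·16 - 2·(-8)) = (-2)·192 - 2·528 + (-2)·208 = -1856
Since det(O) ≠ 0, rank(O) = 3 and the system is completely observable.

-1856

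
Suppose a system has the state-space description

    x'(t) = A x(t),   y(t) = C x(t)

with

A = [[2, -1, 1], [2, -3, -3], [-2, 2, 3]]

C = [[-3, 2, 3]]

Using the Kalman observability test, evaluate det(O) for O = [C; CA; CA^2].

-5

CA = [[-8, 3, 0]]
CA^2 = [[-10, -1, -17]]
Observability matrix O = [C; CA; CA^2] = [[-3, 2, 3], [-8, 3, 0], [-10, -1, -17]]
Expanding along the first row, det(O) = (-3)·(3·(-17) - 0·(-1)) - 2·((-8)·(-17) - 0·(-10)) + 3·((-8)·(-1) - 3·(-10)) = (-3)·(-51) - 2·136 + 3·38 = -5
Since det(O) ≠ 0, rank(O) = 3 and the system is completely observable.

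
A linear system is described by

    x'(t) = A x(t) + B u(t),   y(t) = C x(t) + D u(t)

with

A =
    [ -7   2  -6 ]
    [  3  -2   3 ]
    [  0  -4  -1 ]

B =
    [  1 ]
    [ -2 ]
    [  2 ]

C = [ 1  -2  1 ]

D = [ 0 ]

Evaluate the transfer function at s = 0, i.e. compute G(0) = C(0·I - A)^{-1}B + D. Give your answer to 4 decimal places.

G(0) = C(-A)^{-1}B + D = -C A^{-1} B + D.
det A = -20, so A^{-1} = (1/-20)·adj(A) = [[-7/10, -13/10, 3/10], [-3/20, -7/20, -3/20], [3/5, 7/5, -2/5]]
A^{-1} B = [5/2, 1/4, -3]^T
C A^{-1} B = -1
G(0) = D - C A^{-1} B = 0 - (-1) = 1

1.0000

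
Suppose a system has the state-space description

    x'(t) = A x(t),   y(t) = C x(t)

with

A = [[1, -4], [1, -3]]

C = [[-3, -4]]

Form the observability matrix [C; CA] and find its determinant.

-100

CA = [[-7, 24]]
Observability matrix O = [C; CA] = [[-3, -4], [-7, 24]]
det(O) = (-3)·24 - (-4)·(-7) = -72 - 28 = -100
Since det(O) ≠ 0, rank(O) = 2 and the system is completely observable.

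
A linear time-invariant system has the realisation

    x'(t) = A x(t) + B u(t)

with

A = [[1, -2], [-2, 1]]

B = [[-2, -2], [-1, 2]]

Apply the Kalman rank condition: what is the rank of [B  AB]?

AB = [[0, -6], [3, 6]]
Controllability matrix C = [B  AB] = [[-2, -2, 0, -6], [-1, 2, 3, 6]]
Take the 2×2 submatrix of C formed by columns 1, 2: [[-2, -2], [-1, 2]]. Its determinant is (-2)·2 - (-2)·(-1) = -4 - 2 = -6 ≠ 0.
So rank(C) ≥ 2; since C has 2 rows, rank(C) = 2.
rank(C) = 2 = n, so the pair (A, B) is completely controllable.

2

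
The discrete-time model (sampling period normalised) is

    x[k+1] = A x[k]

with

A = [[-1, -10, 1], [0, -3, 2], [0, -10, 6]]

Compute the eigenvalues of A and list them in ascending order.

det(zI - A) = z^3 - (tr A)z^2 + (M11 + M22 + M33)z - det A, where Mii is the 2×2 principal minor of A obtained by deleting row i and column i.
tr A = (-1) + (-3) + 6 = 2; M11 = (-3)·6 - 2·(-10) = -18 - (-20) = 2; M22 = (-1)·6 - 1·0 = -6 - 0 = -6; M33 = (-1)·(-3) - (-10)·0 = 3 - 0 = 3; sum of minors = -1.
det A = (-1)·((-3)·6 - 2·(-10)) - (-10)·(0·6 - 2·0) + 1·(0·(-10) - (-3)·0) = (-1)·2 - (-10)·0 + 1·0 = -2.
So p(z) = det(zI - A) = z^3 - 2z^2 - z + 2.
Rational-root test: any integer root divides 2. Testing small divisors, z = -1 works: p(-1) = -1 + (-2) + 1 + 2 = 0, so (z + 1) is a factor.
Dividing, p(z) = (z + 1)(z^2 - 3z + 2).
Factor z^2 - 3z + 2: two numbers with sum 3 and product 2 are 2 and 1, so z^2 - 3z + 2 = (z - 2)(z - 1).
Hence p(z) = (z - 2) (z - 1) (z + 1), with roots -1, 1, 2.

-1, 1, 2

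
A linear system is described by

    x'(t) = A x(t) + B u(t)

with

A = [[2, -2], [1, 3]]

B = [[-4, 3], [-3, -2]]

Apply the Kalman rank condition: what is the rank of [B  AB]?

AB = [[-2, 10], [-13, -3]]
Controllability matrix C = [B  AB] = [[-4, 3, -2, 10], [-3, -2, -13, -3]]
Take the 2×2 submatrix of C formed by columns 1, 2: [[-4, 3], [-3, -2]]. Its determinant is (-4)·(-2) - 3·(-3) = 8 - (-9) = 17 ≠ 0.
So rank(C) ≥ 2; since C has 2 rows, rank(C) = 2.
rank(C) = 2 = n, so the pair (A, B) is completely controllable.

2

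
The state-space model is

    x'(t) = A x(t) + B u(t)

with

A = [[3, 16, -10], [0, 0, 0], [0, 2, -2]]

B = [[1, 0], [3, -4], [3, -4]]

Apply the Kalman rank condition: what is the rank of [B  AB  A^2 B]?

2

AB = [[21, -24], [0, 0], [0, 0]]
A^2B = [[63, -72], [0, 0], [0, 0]]
Controllability matrix C = [B  AB  A^2B] = [[1, 0, 21, -24, 63, -72], [3, -4, 0, 0, 0, 0], [3, -4, 0, 0, 0, 0]]
The rows r1, r2, r3 of C are linearly dependent: -r2 + r3 = 0 (check each entry), so rank(C) ≤ 2.
The 2×2 minor from rows 1, 2, columns 1, 2 is 1·(-4) - 0·3 = -4 - 0 = -4 ≠ 0, so rank(C) = 2.
rank(C) = 2 < n = 3, so the pair (A, B) is not completely controllable.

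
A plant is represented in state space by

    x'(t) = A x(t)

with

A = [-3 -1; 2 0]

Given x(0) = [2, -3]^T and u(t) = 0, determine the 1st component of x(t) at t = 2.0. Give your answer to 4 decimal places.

0.1537

det(sI - A) = s^2 - (tr A)s + det A, with tr A = (-3) + 0 = -3 and det A = (-3)·0 - (-1)·2 = 0 - (-2) = 2.
So p(s) = det(sI - A) = s^2 + 3s + 2.
Factor s^2 + 3s + 2: two numbers with sum -3 and product 2 are -1 and -2, so s^2 + 3s + 2 = (s + 1)(s + 2).
Hence p(s) = (s + 1) (s + 2), with roots -2, -1.
The eigenvalues -2, -1 are distinct and real, so A is diagonalisable and x(t) = e^{At} x(0) = V diag(e^{λ_i t}) V^{-1} x(0), where the columns of V are the eigenvectors.
λ = -2: A - (-2)I = [[-1, -1], [2, 2]]. Row 1 gives (-1)·v1 + (-1)·v2 = 0, so take v_1 = [-1, 1]^T.
λ = -1: A - (-1)I = [[-2, -1], [2, 1]]. Row 1 gives (-2)·v1 + (-1)·v2 = 0, so take v_2 = [-1, 2]^T.
V = [v_1 v_2] = [[-1, -1], [1, 2]] has det V = -1, so V^{-1} = adj(V)/det V = [[-2, -1], [1, 1]].
Modal coordinates z(0) = V^{-1} x(0): (-2)·2 + (-1)·(-3) = -1; 1·2 + 1·(-3) = -1; so z(0) = [-1, -1]^T.
x_1(t) = Σ_i (v_i)_1 · z_i(0) · e^{λ_i t} (row 1 of V times the modal terms).
x_1(2.0) = (-1)·(-1)·e^{-2·2.0} + (-1)·(-1)·e^{-1·2.0} = 1·0.018316 + 1·0.135335 = 0.1537.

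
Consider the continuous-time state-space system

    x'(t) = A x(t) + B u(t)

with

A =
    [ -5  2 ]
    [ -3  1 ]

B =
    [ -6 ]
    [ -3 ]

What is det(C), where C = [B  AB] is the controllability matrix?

AB = [[24], [15]]
Controllability matrix C = [B  AB] = [[-6, 24], [-3, 15]]
det(C) = (-6)·15 - 24·(-3) = -90 - (-72) = -18
Since det(C) ≠ 0, rank(C) = 2 and the system is completely controllable.

-18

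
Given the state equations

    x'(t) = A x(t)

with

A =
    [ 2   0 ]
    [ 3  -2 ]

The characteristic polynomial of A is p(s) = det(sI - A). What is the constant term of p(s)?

For a 2×2 matrix, det(sI - A) = s^2 - (tr A)s + det A.
tr A = 0, det A = -4.
So p(s) = s^2 - 4.
The constant term is -4.

-4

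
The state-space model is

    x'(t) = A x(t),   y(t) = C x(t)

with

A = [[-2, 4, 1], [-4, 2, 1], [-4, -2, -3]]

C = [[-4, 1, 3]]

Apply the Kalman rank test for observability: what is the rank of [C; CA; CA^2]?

CA = [[-8, -20, -12]]
CA^2 = [[144, -48, 8]]
Observability matrix O = [C; CA; CA^2] = [[-4, 1, 3], [-8, -20, -12], [144, -48, 8]]
det(O) = (-4)·((-20)·8 - (-12)·(-48)) - 1·((-8)·8 - (-12)·144) + 3·((-8)·(-48) - (-20)·144) = (-4)·(-736) - 1·1664 + 3·3264 = 11072 ≠ 0, so rank(O) = 3.
rank(O) = 3 = n, so the pair (A, C) is completely observable.

3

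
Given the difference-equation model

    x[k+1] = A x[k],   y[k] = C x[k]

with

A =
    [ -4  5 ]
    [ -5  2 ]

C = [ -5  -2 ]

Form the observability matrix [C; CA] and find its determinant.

CA = [[30, -29]]
Observability matrix O = [C; CA] = [[-5, -2], [30, -29]]
det(O) = (-5)·(-29) - (-2)·30 = 145 - (-60) = 205
Since det(O) ≠ 0, rank(O) = 2 and the system is completely observable.

205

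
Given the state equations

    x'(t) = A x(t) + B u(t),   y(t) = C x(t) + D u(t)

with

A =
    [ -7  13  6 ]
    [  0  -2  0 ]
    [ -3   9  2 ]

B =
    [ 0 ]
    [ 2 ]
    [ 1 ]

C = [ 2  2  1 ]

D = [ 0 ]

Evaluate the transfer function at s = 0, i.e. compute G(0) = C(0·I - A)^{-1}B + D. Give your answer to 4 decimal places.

G(0) = C(-A)^{-1}B + D = -C A^{-1} B + D.
det A = -8, so A^{-1} = (1/-8)·adj(A) = [[1/2, -7/2, -3/2], [0, -1/2, 0], [3/4, -3, -7/4]]
A^{-1} B = [-17/2, -1, -31/4]^T
C A^{-1} B = -107/4
G(0) = D - C A^{-1} B = 0 - (-107/4) = 107/4 ≈ 26.7500

26.7500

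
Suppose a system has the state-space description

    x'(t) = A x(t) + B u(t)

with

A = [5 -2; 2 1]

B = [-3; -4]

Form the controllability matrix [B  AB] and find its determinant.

2

AB = [[-7], [-10]]
Controllability matrix C = [B  AB] = [[-3, -7], [-4, -10]]
det(C) = (-3)·(-10) - (-7)·(-4) = 30 - 28 = 2
Since det(C) ≠ 0, rank(C) = 2 and the system is completely controllable.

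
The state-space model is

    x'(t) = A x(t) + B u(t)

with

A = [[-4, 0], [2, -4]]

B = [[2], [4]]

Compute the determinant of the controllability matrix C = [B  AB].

AB = [[-8], [-12]]
Controllability matrix C = [B  AB] = [[2, -8], [4, -12]]
det(C) = 2·(-12) - (-8)·4 = -24 - (-32) = 8
Since det(C) ≠ 0, rank(C) = 2 and the system is completely controllable.

8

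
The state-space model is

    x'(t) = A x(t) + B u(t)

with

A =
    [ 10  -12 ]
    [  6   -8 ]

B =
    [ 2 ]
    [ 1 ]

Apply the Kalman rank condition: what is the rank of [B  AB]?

AB = [[8], [4]]
Controllability matrix C = [B  AB] = [[2, 8], [1, 4]]
Every column of C is a scalar multiple of column 1 = [2, 1] (multipliers 1, 4), so the columns span a one-dimensional space.
C ≠ 0, hence rank(C) = 1.
rank(C) = 1 < n = 2, so the pair (A, B) is not completely controllable.

1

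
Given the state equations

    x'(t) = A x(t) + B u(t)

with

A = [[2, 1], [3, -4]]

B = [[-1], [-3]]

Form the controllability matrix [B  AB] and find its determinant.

AB = [[-5], [9]]
Controllability matrix C = [B  AB] = [[-1, -5], [-3, 9]]
det(C) = (-1)·9 - (-5)·(-3) = -9 - 15 = -24
Since det(C) ≠ 0, rank(C) = 2 and the system is completely controllable.

-24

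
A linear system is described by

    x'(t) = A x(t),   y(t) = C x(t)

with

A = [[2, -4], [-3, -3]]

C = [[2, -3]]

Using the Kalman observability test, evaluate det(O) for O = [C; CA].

CA = [[13, 1]]
Observability matrix O = [C; CA] = [[2, -3], [13, 1]]
det(O) = 2·1 - (-3)·13 = 2 - (-39) = 41
Since det(O) ≠ 0, rank(O) = 2 and the system is completely observable.

41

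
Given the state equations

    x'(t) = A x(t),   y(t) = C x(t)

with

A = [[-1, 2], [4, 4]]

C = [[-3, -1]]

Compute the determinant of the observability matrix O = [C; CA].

29

CA = [[-1, -10]]
Observability matrix O = [C; CA] = [[-3, -1], [-1, -10]]
det(O) = (-3)·(-10) - (-1)·(-1) = 30 - 1 = 29
Since det(O) ≠ 0, rank(O) = 2 and the system is completely observable.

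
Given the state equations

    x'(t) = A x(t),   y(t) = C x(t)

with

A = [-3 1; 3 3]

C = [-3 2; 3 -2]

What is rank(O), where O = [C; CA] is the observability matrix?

CA = [[15, 3], [-15, -3]]
Observability matrix O = [C; CA] = [[-3, 2], [3, -2], [15, 3], [-15, -3]]
Take the 2×2 submatrix of O formed by rows 1, 3: [[-3, 2], [15, 3]]. Its determinant is (-3)·3 - 2·15 = -9 - 30 = -39 ≠ 0.
So rank(O) ≥ 2; since O has 2 columns, rank(O) = 2.
rank(O) = 2 = n, so the pair (A, C) is completely observable.

2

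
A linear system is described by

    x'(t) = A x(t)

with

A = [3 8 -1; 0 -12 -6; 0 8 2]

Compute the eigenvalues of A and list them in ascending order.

det(sI - A) = s^3 - (tr A)s^2 + (M11 + M22 + M33)s - det A, where Mii is the 2×2 principal minor of A obtained by deleting row i and column i.
tr A = 3 + (-12) + 2 = -7; M11 = (-12)·2 - (-6)·8 = -24 - (-48) = 24; M22 = 3·2 - (-1)·0 = 6 - 0 = 6; M33 = 3·(-12) - 8·0 = -36 - 0 = -36; sum of minors = -6.
det A = 3·((-12)·2 - (-6)·8) - 8·(0·2 - (-6)·0) + (-1)·(0·8 - (-12)·0) = 3·24 - 8·0 + (-1)·0 = 72.
So p(s) = det(sI - A) = s^3 + 7s^2 - 6s - 72.
Rational-root test: any integer root divides -72. Testing small divisors, s = 3 works: p(3) = 27 + 63 + (-18) + (-72) = 0, so (s - 3) is a factor.
Dividing, p(s) = (s - 3)(s^2 + 10s + 24).
Factor s^2 + 10s + 24: two numbers with sum -10 and product 24 are -4 and -6, so s^2 + 10s + 24 = (s + 4)(s + 6).
Hence p(s) = (s - 3) (s + 4) (s + 6), with roots -6, -4, 3.
At least one eigenvalue has non-negative real part, so the system is not asymptotically stable.

-6, -4, 3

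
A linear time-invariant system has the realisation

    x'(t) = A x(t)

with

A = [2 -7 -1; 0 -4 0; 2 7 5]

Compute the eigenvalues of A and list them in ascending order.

-4, 3, 4

det(sI - A) = s^3 - (tr A)s^2 + (M11 + M22 + M33)s - det A, where Mii is the 2×2 principal minor of A obtained by deleting row i and column i.
tr A = 2 + (-4) + 5 = 3; M11 = (-4)·5 - 0·7 = -20 - 0 = -20; M22 = 2·5 - (-1)·2 = 10 - (-2) = 12; M33 = 2·(-4) - (-7)·0 = -8 - 0 = -8; sum of minors = -16.
det A = 2·((-4)·5 - 0·7) - (-7)·(0·5 - 0·2) + (-1)·(0·7 - (-4)·2) = 2·(-20) - (-7)·0 + (-1)·8 = -48.
So p(s) = det(sI - A) = s^3 - 3s^2 - 16s + 48.
Rational-root test: any integer root divides 48. Testing small divisors, s = 3 works: p(3) = 27 + (-27) + (-48) + 48 = 0, so (s - 3) is a factor.
Dividing, p(s) = (s - 3)(s^2 - 16).
Factor s^2 - 16: two numbers with sum 0 and product -16 are 4 and -4, so s^2 - 16 = (s - 4)(s + 4).
Hence p(s) = (s - 4) (s - 3) (s + 4), with roots -4, 3, 4.
At least one eigenvalue has non-negative real part, so the system is not asymptotically stable.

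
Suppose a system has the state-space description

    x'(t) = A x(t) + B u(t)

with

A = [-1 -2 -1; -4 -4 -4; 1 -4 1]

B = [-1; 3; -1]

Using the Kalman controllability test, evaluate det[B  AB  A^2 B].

-2108

AB = [[-4], [-4], [-14]]
A^2B = [[26], [88], [-2]]
Controllability matrix C = [B  AB  A^2B] = [[-1, -4, 26], [3, -4, 88], [-1, -14, -2]]
Expanding along the first row, det(C) = (-1)·((-4)·(-2) - 88·(-14)) - (-4)·(3·(-2) - 88·(-1)) + 26·(3·(-14) - (-4)·(-1)) = (-1)·1240 - (-4)·82 + 26·(-46) = -2108
Since det(C) ≠ 0, rank(C) = 3 and the system is completely controllable.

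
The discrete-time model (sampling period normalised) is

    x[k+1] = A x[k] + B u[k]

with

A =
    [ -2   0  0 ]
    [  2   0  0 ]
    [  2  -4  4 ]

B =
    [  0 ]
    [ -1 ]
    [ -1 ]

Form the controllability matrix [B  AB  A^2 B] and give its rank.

AB = [[0], [0], [0]]
A^2B = [[0], [0], [0]]
Controllability matrix C = [B  AB  A^2B] = [[0, 0, 0], [-1, 0, 0], [-1, 0, 0]]
Every column of C is a scalar multiple of column 1 = [0, -1, -1] (multipliers 1, 0, 0), so the columns span a one-dimensional space.
C ≠ 0, hence rank(C) = 1.
rank(C) = 1 < n = 3, so the pair (A, B) is not completely controllable.

1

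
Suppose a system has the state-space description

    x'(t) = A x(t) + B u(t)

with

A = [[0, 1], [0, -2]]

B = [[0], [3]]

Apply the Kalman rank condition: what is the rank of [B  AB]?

AB = [[3], [-6]]
Controllability matrix C = [B  AB] = [[0, 3], [3, -6]]
det(C) = 0·(-6) - 3·3 = 0 - 9 = -9 ≠ 0, so rank(C) = 2.
rank(C) = 2 = n, so the pair (A, B) is completely controllable.

2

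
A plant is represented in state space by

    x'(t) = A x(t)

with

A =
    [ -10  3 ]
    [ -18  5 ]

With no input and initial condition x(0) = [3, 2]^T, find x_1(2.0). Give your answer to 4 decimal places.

-0.5390

det(sI - A) = s^2 - (tr A)s + det A, with tr A = (-10) + 5 = -5 and det A = (-10)·5 - 3·(-18) = -50 - (-54) = 4.
So p(s) = det(sI - A) = s^2 + 5s + 4.
Factor s^2 + 5s + 4: two numbers with sum -5 and product 4 are -1 and -4, so s^2 + 5s + 4 = (s + 1)(s + 4).
Hence p(s) = (s + 1) (s + 4), with roots -4, -1.
The eigenvalues -4, -1 are distinct and real, so A is diagonalisable and x(t) = e^{At} x(0) = V diag(e^{λ_i t}) V^{-1} x(0), where the columns of V are the eigenvectors.
λ = -4: A - (-4)I = [[-6, 3], [-18, 9]]. Row 1 gives (-6)·v1 + 3·v2 = 0, so take v_1 = [1, 2]^T.
λ = -1: A - (-1)I = [[-9, 3], [-18, 6]]. Row 1 gives (-9)·v1 + 3·v2 = 0, so take v_2 = [1, 3]^T.
V = [v_1 v_2] = [[1, 1], [2, 3]] has det V = 1, so V^{-1} = adj(V)/det V = [[3, -1], [-2, 1]].
Modal coordinates z(0) = V^{-1} x(0): 3·3 + (-1)·2 = 7; (-2)·3 + 1·2 = -4; so z(0) = [7, -4]^T.
x_1(t) = Σ_i (v_i)_1 · z_i(0) · e^{λ_i t} (row 1 of V times the modal terms).
x_1(2.0) = 1·7·e^{-4·2.0} + 1·(-4)·e^{-1·2.0} = 7·0.000335 + (-4)·0.135335 = -0.5390.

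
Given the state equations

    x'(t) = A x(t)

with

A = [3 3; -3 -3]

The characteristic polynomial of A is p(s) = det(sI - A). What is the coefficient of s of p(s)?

0

For a 2×2 matrix, det(sI - A) = s^2 - (tr A)s + det A.
tr A = 0, det A = 0.
So p(s) = s^2.
The coefficient of s is 0.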